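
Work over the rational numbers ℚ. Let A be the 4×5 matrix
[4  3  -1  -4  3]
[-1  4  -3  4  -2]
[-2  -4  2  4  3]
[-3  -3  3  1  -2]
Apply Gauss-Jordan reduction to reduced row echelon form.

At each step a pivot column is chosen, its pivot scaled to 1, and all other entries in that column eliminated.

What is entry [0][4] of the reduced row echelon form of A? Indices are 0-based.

M[0][4] = 263/112

step 1: normalize row 0 (÷4) = (1, 3/4, -1/4, -1, 3/4)
  row 1: subtract -1×row0 = (0, 19/4, -13/4, 3, -5/4)
  row 2: subtract -2×row0 = (0, -5/2, 3/2, 2, 9/2)
  row 3: subtract -3×row0 = (0, -3/4, 9/4, -2, 1/4)
step 2: normalize row 1 (÷19/4) = (0, 1, -13/19, 12/19, -5/19)
  row 0: subtract 3/4×row1 = (1, 0, 5/19, -28/19, 18/19)
  row 2: subtract -5/2×row1 = (0, 0, -4/19, 68/19, 73/19)
  row 3: subtract -3/4×row1 = (0, 0, 33/19, -29/19, 1/19)
step 3: normalize row 2 (÷-4/19) = (0, 0, 1, -17, -73/4)
  row 0: subtract 5/19×row2 = (1, 0, 0, 3, 23/4)
  row 1: subtract -13/19×row2 = (0, 1, 0, -11, -51/4)
  row 3: subtract 33/19×row2 = (0, 0, 0, 28, 127/4)
step 4: normalize row 3 (÷28) = (0, 0, 0, 1, 127/112)
  row 0: subtract 3×row3 = (1, 0, 0, 0, 263/112)
  row 1: subtract -11×row3 = (0, 1, 0, 0, -31/112)
  row 2: subtract -17×row3 = (0, 0, 1, 0, 115/112)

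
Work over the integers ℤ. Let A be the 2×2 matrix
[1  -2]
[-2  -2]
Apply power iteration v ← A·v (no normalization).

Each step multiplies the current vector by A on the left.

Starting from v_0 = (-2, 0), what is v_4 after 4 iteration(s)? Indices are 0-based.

v_0 = (-2, 0).
v_1 = A·v_0 = (-2, 4).
v_2 = A·v_1 = (-10, -4).
v_3 = A·v_2 = (-2, 28).
v_4 = A·v_3 = (-58, -52).

v_4 = (-58, -52)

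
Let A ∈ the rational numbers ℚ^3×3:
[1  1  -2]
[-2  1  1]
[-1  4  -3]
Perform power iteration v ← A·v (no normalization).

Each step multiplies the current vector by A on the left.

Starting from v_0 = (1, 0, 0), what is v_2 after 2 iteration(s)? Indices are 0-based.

v_2 = (1, -5, -6)

v_0 = (1, 0, 0).
v_1 = A·v_0 = (1, -2, -1).
v_2 = A·v_1 = (1, -5, -6).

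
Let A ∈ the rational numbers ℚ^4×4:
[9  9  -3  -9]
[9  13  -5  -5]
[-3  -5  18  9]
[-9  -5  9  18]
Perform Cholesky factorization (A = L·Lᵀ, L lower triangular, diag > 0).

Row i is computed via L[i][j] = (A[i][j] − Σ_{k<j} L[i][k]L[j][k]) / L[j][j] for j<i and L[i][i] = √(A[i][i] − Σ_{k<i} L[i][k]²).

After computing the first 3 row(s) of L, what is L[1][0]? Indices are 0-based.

Step 1: L[0][0] = √(9) = 3.
  L[1][0] = (9) / L[0][0] = 3.
Step 2: L[1][1] = √(4) = 2.
  L[2][0] = (-3) / L[0][0] = -1.
  L[2][1] = (-2) / L[1][1] = -1.
Step 3: L[2][2] = √(16) = 4.

L[1][0] = 3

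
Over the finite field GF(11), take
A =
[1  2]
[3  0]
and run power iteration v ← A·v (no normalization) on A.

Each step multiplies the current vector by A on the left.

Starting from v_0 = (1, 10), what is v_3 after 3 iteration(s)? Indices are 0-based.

v_3 = (10, 4)

v_0 = (1, 10).
v_1 = A·v_0 = (10, 3).
v_2 = A·v_1 = (5, 8).
v_3 = A·v_2 = (10, 4).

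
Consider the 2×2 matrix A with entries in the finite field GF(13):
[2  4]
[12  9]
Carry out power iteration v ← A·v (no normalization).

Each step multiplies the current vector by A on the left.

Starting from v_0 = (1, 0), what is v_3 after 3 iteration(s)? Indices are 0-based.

v_0 = (1, 0).
v_1 = A·v_0 = (2, 12).
v_2 = A·v_1 = (0, 2).
v_3 = A·v_2 = (8, 5).

v_3 = (8, 5)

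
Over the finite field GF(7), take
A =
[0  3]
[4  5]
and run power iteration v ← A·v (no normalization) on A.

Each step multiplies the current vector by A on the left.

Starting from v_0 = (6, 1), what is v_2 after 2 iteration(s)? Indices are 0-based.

v_2 = (3, 3)

v_0 = (6, 1).
v_1 = A·v_0 = (3, 1).
v_2 = A·v_1 = (3, 3).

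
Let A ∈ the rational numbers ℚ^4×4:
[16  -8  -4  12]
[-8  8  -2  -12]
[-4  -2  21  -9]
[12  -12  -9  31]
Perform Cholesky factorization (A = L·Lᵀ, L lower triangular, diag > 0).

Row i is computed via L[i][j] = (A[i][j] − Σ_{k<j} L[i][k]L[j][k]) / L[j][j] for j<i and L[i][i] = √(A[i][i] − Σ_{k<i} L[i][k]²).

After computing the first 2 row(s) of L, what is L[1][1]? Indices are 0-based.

L[1][1] = 2

Step 1: L[0][0] = √(16) = 4.
  L[1][0] = (-8) / L[0][0] = -2.
Step 2: L[1][1] = √(4) = 2.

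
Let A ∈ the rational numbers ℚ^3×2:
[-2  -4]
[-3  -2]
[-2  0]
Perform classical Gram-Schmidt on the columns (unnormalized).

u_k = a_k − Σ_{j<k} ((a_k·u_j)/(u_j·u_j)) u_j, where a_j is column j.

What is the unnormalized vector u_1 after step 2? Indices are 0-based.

u_1 = (-40/17, 8/17, 28/17)

Step 1: u_0 = a_0 = (-2, -3, -2).
Step 2: u_1 = a_1 − (14/17)·u_0 = (-40/17, 8/17, 28/17).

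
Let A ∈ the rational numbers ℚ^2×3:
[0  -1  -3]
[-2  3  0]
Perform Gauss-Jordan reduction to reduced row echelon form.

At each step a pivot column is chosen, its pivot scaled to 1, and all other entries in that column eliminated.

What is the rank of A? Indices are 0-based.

rank = 2

step 1: exchange rows 0,1
step 1: normalize row 0 (÷-2) = (1, -3/2, 0)
step 2: normalize row 1 (÷-1) = (0, 1, 3)
  row 0: subtract -3/2×row1 = (1, 0, 9/2)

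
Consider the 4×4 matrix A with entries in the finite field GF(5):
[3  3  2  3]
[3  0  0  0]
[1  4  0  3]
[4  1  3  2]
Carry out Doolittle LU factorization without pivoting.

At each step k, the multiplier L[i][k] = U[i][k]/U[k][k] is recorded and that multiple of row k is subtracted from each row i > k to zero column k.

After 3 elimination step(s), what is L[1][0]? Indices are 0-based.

k=0: U[0][0]=3
  eliminate (1,0): mult=1, new row 1: (0, 2, 3, 2); set L[1][0]=1
  eliminate (2,0): mult=2, new row 2: (0, 3, 1, 2); set L[2][0]=2
  eliminate (3,0): mult=3, new row 3: (0, 2, 2, 3); set L[3][0]=3
k=1: U[1][1]=2
  eliminate (2,1): mult=4, new row 2: (0, 0, 4, 4); set L[2][1]=4
  eliminate (3,1): mult=1, new row 3: (0, 0, 4, 1); set L[3][1]=1
k=2: U[2][2]=4
  eliminate (3,2): mult=1, new row 3: (0, 0, 0, 2); set L[3][2]=1

L[1][0] = 1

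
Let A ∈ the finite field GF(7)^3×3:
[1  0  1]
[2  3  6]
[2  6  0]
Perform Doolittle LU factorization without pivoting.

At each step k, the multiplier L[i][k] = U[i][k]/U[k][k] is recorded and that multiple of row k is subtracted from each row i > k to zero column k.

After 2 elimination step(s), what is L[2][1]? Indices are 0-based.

Step 1: pivot at (0,0) is 1.
  row1 ← row1 − (2)·row0  ⇒  L[1][0]=2, U row1=(0, 3, 4)
  row2 ← row2 − (2)·row0  ⇒  L[2][0]=2, U row2=(0, 6, 5)
Step 2: pivot at (1,1) is 3.
  row2 ← row2 − (2)·row1  ⇒  L[2][1]=2, U row2=(0, 0, 4)

L[2][1] = 2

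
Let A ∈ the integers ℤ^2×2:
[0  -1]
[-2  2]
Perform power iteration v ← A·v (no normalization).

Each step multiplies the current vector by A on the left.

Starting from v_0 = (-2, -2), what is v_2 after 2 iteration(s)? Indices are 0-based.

v_2 = (0, -4)

v_0 = (-2, -2).
v_1 = A·v_0 = (2, 0).
v_2 = A·v_1 = (0, -4).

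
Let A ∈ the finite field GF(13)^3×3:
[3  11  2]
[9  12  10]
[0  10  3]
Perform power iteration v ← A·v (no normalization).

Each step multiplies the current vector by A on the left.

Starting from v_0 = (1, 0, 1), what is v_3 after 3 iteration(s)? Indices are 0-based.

v_3 = (1, 0, 0)

v_0 = (1, 0, 1).
v_1 = A·v_0 = (5, 6, 3).
v_2 = A·v_1 = (9, 4, 4).
v_3 = A·v_2 = (1, 0, 0).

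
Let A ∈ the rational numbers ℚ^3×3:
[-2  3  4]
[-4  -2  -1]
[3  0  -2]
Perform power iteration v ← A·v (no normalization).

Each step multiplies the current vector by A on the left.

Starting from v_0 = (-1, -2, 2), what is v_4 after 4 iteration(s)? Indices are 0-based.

v_4 = (-314, -378, 443)

v_0 = (-1, -2, 2).
v_1 = A·v_0 = (4, 6, -7).
v_2 = A·v_1 = (-18, -21, 26).
v_3 = A·v_2 = (77, 88, -106).
v_4 = A·v_3 = (-314, -378, 443).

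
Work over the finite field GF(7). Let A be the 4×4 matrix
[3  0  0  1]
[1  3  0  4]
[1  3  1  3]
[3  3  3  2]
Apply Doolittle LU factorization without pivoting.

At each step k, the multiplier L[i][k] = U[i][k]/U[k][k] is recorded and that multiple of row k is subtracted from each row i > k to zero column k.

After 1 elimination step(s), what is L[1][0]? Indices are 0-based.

L[1][0] = 5

[col 0] pivot 3
  R1 -= 5*R0 → (0, 3, 0, 6)  (L[1][0] := 5)
  R2 -= 5*R0 → (0, 3, 1, 5)  (L[2][0] := 5)
  R3 -= 1*R0 → (0, 3, 3, 1)  (L[3][0] := 1)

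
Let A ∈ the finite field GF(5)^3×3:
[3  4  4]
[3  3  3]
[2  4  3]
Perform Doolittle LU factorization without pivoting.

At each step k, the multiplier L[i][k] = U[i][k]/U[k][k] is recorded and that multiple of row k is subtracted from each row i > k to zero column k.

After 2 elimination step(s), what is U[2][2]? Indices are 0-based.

Step 1: pivot at (0,0) is 3.
  row1 ← row1 − (1)·row0  ⇒  L[1][0]=1, U row1=(0, 4, 4)
  row2 ← row2 − (4)·row0  ⇒  L[2][0]=4, U row2=(0, 3, 2)
Step 2: pivot at (1,1) is 4.
  row2 ← row2 − (2)·row1  ⇒  L[2][1]=2, U row2=(0, 0, 4)

U[2][2] = 4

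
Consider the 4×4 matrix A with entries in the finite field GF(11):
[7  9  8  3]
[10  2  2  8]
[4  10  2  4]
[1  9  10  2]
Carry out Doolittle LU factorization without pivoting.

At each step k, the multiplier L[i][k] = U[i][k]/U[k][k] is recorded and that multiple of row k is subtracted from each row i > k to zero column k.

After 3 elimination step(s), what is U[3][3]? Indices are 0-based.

Step 1: pivot at (0,0) is 7.
  row1 ← row1 − (3)·row0  ⇒  L[1][0]=3, U row1=(0, 8, 0, 10)
  row2 ← row2 − (10)·row0  ⇒  L[2][0]=10, U row2=(0, 8, 10, 7)
  row3 ← row3 − (8)·row0  ⇒  L[3][0]=8, U row3=(0, 3, 1, 0)
Step 2: pivot at (1,1) is 8.
  row2 ← row2 − (1)·row1  ⇒  L[2][1]=1, U row2=(0, 0, 10, 8)
  row3 ← row3 − (10)·row1  ⇒  L[3][1]=10, U row3=(0, 0, 1, 10)
Step 3: pivot at (2,2) is 10.
  row3 ← row3 − (10)·row2  ⇒  L[3][2]=10, U row3=(0, 0, 0, 7)

U[3][3] = 7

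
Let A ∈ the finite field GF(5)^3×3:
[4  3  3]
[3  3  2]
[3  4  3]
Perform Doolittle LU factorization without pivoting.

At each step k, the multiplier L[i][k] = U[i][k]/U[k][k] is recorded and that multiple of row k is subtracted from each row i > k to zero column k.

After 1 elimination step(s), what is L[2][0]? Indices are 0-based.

[col 0] pivot 4
  R1 -= 2*R0 → (0, 2, 1)  (L[1][0] := 2)
  R2 -= 2*R0 → (0, 3, 2)  (L[2][0] := 2)

L[2][0] = 2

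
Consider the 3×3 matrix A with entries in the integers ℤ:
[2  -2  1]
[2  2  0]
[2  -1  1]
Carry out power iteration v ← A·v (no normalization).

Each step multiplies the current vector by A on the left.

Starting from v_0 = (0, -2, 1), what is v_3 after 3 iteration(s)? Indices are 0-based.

v_0 = (0, -2, 1).
v_1 = A·v_0 = (5, -4, 3).
v_2 = A·v_1 = (21, 2, 17).
v_3 = A·v_2 = (55, 46, 57).

v_3 = (55, 46, 57)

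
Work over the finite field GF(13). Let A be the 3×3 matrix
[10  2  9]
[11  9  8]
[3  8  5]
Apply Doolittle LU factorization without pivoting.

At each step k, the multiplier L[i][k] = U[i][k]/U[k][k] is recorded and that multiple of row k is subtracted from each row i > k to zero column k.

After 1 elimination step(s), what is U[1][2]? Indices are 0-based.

U[1][2] = 2

Step 1: pivot at (0,0) is 10.
  row1 ← row1 − (5)·row0  ⇒  L[1][0]=5, U row1=(0, 12, 2)
  row2 ← row2 − (12)·row0  ⇒  L[2][0]=12, U row2=(0, 10, 1)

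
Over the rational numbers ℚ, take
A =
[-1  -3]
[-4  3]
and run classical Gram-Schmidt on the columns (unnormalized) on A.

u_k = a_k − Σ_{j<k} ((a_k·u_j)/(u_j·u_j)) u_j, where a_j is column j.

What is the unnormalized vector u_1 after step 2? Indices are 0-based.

Step 1: u_0 = a_0 = (-1, -4).
Step 2: u_1 = a_1 − (-9/17)·u_0 = (-60/17, 15/17).

u_1 = (-60/17, 15/17)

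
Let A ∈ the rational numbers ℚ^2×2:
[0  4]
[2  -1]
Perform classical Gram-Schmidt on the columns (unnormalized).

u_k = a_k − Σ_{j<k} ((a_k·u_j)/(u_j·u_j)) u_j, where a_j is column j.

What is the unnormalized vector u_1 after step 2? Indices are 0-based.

u_1 = (4, 0)

Step 1: u_0 = a_0 = (0, 2).
Step 2: u_1 = a_1 − (-1/2)·u_0 = (4, 0).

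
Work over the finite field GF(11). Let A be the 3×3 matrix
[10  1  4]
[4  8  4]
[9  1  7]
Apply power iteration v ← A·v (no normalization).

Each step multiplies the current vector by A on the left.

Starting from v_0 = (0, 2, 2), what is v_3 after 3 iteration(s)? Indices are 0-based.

v_3 = (0, 9, 6)

v_0 = (0, 2, 2).
v_1 = A·v_0 = (10, 2, 5).
v_2 = A·v_1 = (1, 10, 6).
v_3 = A·v_2 = (0, 9, 6).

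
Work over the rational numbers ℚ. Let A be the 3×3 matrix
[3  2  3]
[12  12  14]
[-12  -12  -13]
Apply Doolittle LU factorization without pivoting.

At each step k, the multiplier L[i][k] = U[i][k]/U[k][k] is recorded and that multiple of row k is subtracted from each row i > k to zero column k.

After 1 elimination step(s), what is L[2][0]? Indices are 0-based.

L[2][0] = -4

k=0: U[0][0]=3
  eliminate (1,0): mult=4, new row 1: (0, 4, 2); set L[1][0]=4
  eliminate (2,0): mult=-4, new row 2: (0, -4, -1); set L[2][0]=-4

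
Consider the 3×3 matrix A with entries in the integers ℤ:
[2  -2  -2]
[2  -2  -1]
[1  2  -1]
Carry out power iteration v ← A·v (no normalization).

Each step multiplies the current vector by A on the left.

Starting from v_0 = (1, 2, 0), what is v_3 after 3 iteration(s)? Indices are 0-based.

v_0 = (1, 2, 0).
v_1 = A·v_0 = (-2, -2, 5).
v_2 = A·v_1 = (-10, -5, -11).
v_3 = A·v_2 = (12, 1, -9).

v_3 = (12, 1, -9)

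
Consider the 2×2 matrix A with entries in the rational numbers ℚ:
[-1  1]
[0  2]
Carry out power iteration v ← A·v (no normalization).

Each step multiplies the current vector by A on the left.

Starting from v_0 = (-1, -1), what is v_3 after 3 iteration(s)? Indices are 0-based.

v_3 = (-2, -8)

v_0 = (-1, -1).
v_1 = A·v_0 = (0, -2).
v_2 = A·v_1 = (-2, -4).
v_3 = A·v_2 = (-2, -8).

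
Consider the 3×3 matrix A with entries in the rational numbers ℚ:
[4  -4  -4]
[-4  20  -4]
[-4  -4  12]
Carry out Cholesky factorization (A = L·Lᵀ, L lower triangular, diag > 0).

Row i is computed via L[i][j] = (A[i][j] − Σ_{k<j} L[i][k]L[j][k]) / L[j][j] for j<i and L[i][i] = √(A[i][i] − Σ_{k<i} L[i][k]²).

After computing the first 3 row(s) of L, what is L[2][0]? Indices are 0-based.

L[2][0] = -2

Step 1: L[0][0] = √(4) = 2.
  L[1][0] = (-4) / L[0][0] = -2.
Step 2: L[1][1] = √(16) = 4.
  L[2][0] = (-4) / L[0][0] = -2.
  L[2][1] = (-8) / L[1][1] = -2.
Step 3: L[2][2] = √(4) = 2.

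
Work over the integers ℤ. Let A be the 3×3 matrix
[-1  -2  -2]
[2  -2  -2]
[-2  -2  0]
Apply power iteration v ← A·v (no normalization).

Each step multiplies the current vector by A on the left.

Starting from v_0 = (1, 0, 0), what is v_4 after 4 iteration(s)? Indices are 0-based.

v_0 = (1, 0, 0).
v_1 = A·v_0 = (-1, 2, -2).
v_2 = A·v_1 = (1, -2, -2).
v_3 = A·v_2 = (7, 10, 2).
v_4 = A·v_3 = (-31, -10, -34).

v_4 = (-31, -10, -34)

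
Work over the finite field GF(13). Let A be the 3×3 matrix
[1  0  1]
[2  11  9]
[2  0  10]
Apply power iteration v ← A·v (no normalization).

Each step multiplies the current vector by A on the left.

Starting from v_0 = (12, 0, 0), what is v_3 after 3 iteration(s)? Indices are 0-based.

v_3 = (1, 10, 8)

v_0 = (12, 0, 0).
v_1 = A·v_0 = (12, 11, 11).
v_2 = A·v_1 = (10, 10, 4).
v_3 = A·v_2 = (1, 10, 8).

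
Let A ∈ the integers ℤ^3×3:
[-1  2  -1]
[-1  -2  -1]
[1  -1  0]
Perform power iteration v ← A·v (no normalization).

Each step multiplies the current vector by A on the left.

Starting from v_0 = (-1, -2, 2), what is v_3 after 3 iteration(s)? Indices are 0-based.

v_0 = (-1, -2, 2).
v_1 = A·v_0 = (-5, 3, 1).
v_2 = A·v_1 = (10, -2, -8).
v_3 = A·v_2 = (-6, 2, 12).

v_3 = (-6, 2, 12)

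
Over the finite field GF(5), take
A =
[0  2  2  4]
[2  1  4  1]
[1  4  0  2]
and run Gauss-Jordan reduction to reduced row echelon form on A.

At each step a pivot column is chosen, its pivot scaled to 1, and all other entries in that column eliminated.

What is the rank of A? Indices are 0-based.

rank = 3

[1] R0 <-> R1
[1] R0 /= 2  ⇒  (1, 3, 2, 3)
     R2 -= 1·R0  ⇒  (0, 1, 3, 4)
[2] R1 /= 2  ⇒  (0, 1, 1, 2)
     R0 -= 3·R1  ⇒  (1, 0, 4, 2)
     R2 -= 1·R1  ⇒  (0, 0, 2, 2)
[3] R2 /= 2  ⇒  (0, 0, 1, 1)
     R0 -= 4·R2  ⇒  (1, 0, 0, 3)
     R1 -= 1·R2  ⇒  (0, 1, 0, 1)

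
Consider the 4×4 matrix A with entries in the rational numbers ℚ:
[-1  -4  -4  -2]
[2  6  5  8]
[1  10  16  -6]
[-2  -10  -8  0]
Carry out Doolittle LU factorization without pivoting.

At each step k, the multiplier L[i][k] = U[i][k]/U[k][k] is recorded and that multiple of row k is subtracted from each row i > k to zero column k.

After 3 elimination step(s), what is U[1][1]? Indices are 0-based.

k=0: U[0][0]=-1
  eliminate (1,0): mult=-2, new row 1: (0, -2, -3, 4); set L[1][0]=-2
  eliminate (2,0): mult=-1, new row 2: (0, 6, 12, -8); set L[2][0]=-1
  eliminate (3,0): mult=2, new row 3: (0, -2, 0, 4); set L[3][0]=2
k=1: U[1][1]=-2
  eliminate (2,1): mult=-3, new row 2: (0, 0, 3, 4); set L[2][1]=-3
  eliminate (3,1): mult=1, new row 3: (0, 0, 3, 0); set L[3][1]=1
k=2: U[2][2]=3
  eliminate (3,2): mult=1, new row 3: (0, 0, 0, -4); set L[3][2]=1

U[1][1] = -2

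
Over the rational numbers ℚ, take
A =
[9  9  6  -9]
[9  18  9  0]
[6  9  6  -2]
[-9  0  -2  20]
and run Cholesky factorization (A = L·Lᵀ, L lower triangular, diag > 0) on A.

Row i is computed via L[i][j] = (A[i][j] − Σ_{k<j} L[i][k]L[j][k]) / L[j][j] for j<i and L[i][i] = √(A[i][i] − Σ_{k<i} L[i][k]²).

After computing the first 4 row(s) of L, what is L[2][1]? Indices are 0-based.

Step 1: L[0][0] = √(9) = 3.
  L[1][0] = (9) / L[0][0] = 3.
Step 2: L[1][1] = √(9) = 3.
  L[2][0] = (6) / L[0][0] = 2.
  L[2][1] = (3) / L[1][1] = 1.
Step 3: L[2][2] = √(1) = 1.
  L[3][0] = (-9) / L[0][0] = -3.
  L[3][1] = (9) / L[1][1] = 3.
  L[3][2] = (1) / L[2][2] = 1.
Step 4: L[3][3] = √(1) = 1.

L[2][1] = 1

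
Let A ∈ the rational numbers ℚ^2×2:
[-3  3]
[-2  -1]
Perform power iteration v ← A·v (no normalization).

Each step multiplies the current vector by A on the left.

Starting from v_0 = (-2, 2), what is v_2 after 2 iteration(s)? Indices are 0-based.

v_2 = (-30, -26)

v_0 = (-2, 2).
v_1 = A·v_0 = (12, 2).
v_2 = A·v_1 = (-30, -26).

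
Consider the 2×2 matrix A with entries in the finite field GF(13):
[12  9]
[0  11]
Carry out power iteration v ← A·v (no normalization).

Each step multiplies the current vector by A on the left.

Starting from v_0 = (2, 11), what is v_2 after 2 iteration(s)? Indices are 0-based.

v_2 = (4, 5)

v_0 = (2, 11).
v_1 = A·v_0 = (6, 4).
v_2 = A·v_1 = (4, 5).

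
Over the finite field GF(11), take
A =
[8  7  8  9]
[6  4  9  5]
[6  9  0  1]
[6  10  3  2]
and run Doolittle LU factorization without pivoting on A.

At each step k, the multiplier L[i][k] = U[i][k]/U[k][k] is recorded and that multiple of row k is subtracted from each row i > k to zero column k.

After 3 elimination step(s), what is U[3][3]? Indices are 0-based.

Step 1: pivot at (0,0) is 8.
  row1 ← row1 − (9)·row0  ⇒  L[1][0]=9, U row1=(0, 7, 3, 1)
  row2 ← row2 − (9)·row0  ⇒  L[2][0]=9, U row2=(0, 1, 5, 8)
  row3 ← row3 − (9)·row0  ⇒  L[3][0]=9, U row3=(0, 2, 8, 9)
Step 2: pivot at (1,1) is 7.
  row2 ← row2 − (8)·row1  ⇒  L[2][1]=8, U row2=(0, 0, 3, 0)
  row3 ← row3 − (5)·row1  ⇒  L[3][1]=5, U row3=(0, 0, 4, 4)
Step 3: pivot at (2,2) is 3.
  row3 ← row3 − (5)·row2  ⇒  L[3][2]=5, U row3=(0, 0, 0, 4)

U[3][3] = 4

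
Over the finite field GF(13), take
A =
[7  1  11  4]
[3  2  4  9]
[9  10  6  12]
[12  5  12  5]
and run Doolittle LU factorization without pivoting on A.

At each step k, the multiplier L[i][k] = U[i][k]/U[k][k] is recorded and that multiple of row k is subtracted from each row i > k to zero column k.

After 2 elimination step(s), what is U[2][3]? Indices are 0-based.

[col 0] pivot 7
  R1 -= 6*R0 → (0, 9, 3, 11)  (L[1][0] := 6)
  R2 -= 5*R0 → (0, 5, 3, 5)  (L[2][0] := 5)
  R3 -= 11*R0 → (0, 7, 8, 0)  (L[3][0] := 11)
[col 1] pivot 9
  R2 -= 2*R1 → (0, 0, 10, 9)  (L[2][1] := 2)
  R3 -= 8*R1 → (0, 0, 10, 3)  (L[3][1] := 8)

U[2][3] = 9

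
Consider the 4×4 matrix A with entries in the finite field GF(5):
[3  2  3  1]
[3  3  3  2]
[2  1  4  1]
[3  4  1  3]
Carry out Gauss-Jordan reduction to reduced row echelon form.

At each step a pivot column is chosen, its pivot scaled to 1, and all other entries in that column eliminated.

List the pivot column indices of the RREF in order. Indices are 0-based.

[1] R0 /= 3  ⇒  (1, 4, 1, 2)
     R1 -= 3·R0  ⇒  (0, 1, 0, 1)
     R2 -= 2·R0  ⇒  (0, 3, 2, 2)
     R3 -= 3·R0  ⇒  (0, 2, 3, 2)
[2] R1 /= 1  ⇒  (0, 1, 0, 1)
     R0 -= 4·R1  ⇒  (1, 0, 1, 3)
     R2 -= 3·R1  ⇒  (0, 0, 2, 4)
     R3 -= 2·R1  ⇒  (0, 0, 3, 0)
[3] R2 /= 2  ⇒  (0, 0, 1, 2)
     R0 -= 1·R2  ⇒  (1, 0, 0, 1)
     R3 -= 3·R2  ⇒  (0, 0, 0, 4)
[4] R3 /= 4  ⇒  (0, 0, 0, 1)
     R0 -= 1·R3  ⇒  (1, 0, 0, 0)
     R1 -= 1·R3  ⇒  (0, 1, 0, 0)
     R2 -= 2·R3  ⇒  (0, 0, 1, 0)

pivot columns: 0, 1, 2, 3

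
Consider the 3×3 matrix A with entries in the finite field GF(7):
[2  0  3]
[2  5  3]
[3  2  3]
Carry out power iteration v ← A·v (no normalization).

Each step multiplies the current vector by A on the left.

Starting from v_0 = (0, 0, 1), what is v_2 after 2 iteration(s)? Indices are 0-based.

v_0 = (0, 0, 1).
v_1 = A·v_0 = (3, 3, 3).
v_2 = A·v_1 = (1, 2, 3).

v_2 = (1, 2, 3)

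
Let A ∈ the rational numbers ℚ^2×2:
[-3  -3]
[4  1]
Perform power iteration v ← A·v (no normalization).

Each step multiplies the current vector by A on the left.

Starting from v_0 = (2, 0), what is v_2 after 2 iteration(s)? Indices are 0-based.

v_2 = (-6, -16)

v_0 = (2, 0).
v_1 = A·v_0 = (-6, 8).
v_2 = A·v_1 = (-6, -16).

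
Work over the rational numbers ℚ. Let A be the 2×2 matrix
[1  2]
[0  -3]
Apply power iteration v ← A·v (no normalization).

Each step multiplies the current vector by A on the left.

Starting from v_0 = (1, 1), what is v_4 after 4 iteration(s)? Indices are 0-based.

v_4 = (-39, 81)

v_0 = (1, 1).
v_1 = A·v_0 = (3, -3).
v_2 = A·v_1 = (-3, 9).
v_3 = A·v_2 = (15, -27).
v_4 = A·v_3 = (-39, 81).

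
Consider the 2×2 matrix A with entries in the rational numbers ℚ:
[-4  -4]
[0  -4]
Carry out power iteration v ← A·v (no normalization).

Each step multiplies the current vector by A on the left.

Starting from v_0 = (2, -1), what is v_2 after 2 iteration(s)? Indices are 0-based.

v_2 = (0, -16)

v_0 = (2, -1).
v_1 = A·v_0 = (-4, 4).
v_2 = A·v_1 = (0, -16).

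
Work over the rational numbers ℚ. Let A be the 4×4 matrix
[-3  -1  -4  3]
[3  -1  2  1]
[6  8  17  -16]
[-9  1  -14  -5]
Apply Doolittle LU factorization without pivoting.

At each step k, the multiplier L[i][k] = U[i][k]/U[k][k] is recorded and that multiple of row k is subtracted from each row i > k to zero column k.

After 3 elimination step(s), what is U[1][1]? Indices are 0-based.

[col 0] pivot -3
  R1 -= -1*R0 → (0, -2, -2, 4)  (L[1][0] := -1)
  R2 -= -2*R0 → (0, 6, 9, -10)  (L[2][0] := -2)
  R3 -= 3*R0 → (0, 4, -2, -14)  (L[3][0] := 3)
[col 1] pivot -2
  R2 -= -3*R1 → (0, 0, 3, 2)  (L[2][1] := -3)
  R3 -= -2*R1 → (0, 0, -6, -6)  (L[3][1] := -2)
[col 2] pivot 3
  R3 -= -2*R2 → (0, 0, 0, -2)  (L[3][2] := -2)

U[1][1] = -2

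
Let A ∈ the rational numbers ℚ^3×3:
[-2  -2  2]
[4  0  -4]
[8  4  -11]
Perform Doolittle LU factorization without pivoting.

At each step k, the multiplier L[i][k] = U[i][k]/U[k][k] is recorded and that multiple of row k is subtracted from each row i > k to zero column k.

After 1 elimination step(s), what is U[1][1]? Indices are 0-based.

k=0: U[0][0]=-2
  eliminate (1,0): mult=-2, new row 1: (0, -4, 0); set L[1][0]=-2
  eliminate (2,0): mult=-4, new row 2: (0, -4, -3); set L[2][0]=-4

U[1][1] = -4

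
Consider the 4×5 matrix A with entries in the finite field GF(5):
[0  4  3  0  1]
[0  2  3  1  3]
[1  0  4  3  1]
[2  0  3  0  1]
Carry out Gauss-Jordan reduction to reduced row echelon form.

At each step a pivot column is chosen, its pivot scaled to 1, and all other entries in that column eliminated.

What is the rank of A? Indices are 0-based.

rank = 4

pivot(0,0): swap R0↔R2
pivot(0,0)=1: scale R0 → (1, 0, 4, 3, 1)
  clear (3,0): R3 −= (2)R0 → (0, 0, 0, 4, 4)
pivot(1,1)=2: scale R1 → (0, 1, 4, 3, 4)
  clear (2,1): R2 −= (4)R1 → (0, 0, 2, 3, 0)
pivot(2,2)=2: scale R2 → (0, 0, 1, 4, 0)
  clear (0,2): R0 −= (4)R2 → (1, 0, 0, 2, 1)
  clear (1,2): R1 −= (4)R2 → (0, 1, 0, 2, 4)
pivot(3,3)=4: scale R3 → (0, 0, 0, 1, 1)
  clear (0,3): R0 −= (2)R3 → (1, 0, 0, 0, 4)
  clear (1,3): R1 −= (2)R3 → (0, 1, 0, 0, 2)
  clear (2,3): R2 −= (4)R3 → (0, 0, 1, 0, 1)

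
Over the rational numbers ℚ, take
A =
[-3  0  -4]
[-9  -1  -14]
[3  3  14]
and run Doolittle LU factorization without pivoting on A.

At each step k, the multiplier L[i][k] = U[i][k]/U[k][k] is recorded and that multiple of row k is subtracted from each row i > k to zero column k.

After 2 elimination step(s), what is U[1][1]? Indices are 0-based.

U[1][1] = -1

Step 1: pivot at (0,0) is -3.
  row1 ← row1 − (3)·row0  ⇒  L[1][0]=3, U row1=(0, -1, -2)
  row2 ← row2 − (-1)·row0  ⇒  L[2][0]=-1, U row2=(0, 3, 10)
Step 2: pivot at (1,1) is -1.
  row2 ← row2 − (-3)·row1  ⇒  L[2][1]=-3, U row2=(0, 0, 4)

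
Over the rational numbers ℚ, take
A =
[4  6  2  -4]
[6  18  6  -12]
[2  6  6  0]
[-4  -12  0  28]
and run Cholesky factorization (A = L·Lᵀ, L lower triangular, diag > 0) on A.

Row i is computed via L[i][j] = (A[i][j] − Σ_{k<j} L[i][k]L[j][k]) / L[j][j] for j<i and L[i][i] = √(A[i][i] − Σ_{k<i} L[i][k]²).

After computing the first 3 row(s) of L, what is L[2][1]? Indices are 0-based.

Step 1: L[0][0] = √(4) = 2.
  L[1][0] = (6) / L[0][0] = 3.
Step 2: L[1][1] = √(9) = 3.
  L[2][0] = (2) / L[0][0] = 1.
  L[2][1] = (3) / L[1][1] = 1.
Step 3: L[2][2] = √(4) = 2.

L[2][1] = 1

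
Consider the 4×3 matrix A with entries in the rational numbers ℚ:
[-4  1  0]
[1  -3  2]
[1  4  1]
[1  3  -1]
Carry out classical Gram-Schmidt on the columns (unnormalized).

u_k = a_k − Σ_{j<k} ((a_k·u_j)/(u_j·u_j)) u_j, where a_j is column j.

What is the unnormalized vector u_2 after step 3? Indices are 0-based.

u_2 = (75/133, 195/133, 195/133, -90/133)

Step 1: u_0 = a_0 = (-4, 1, 1, 1).
Step 2: u_1 = a_1 − (0)·u_0 = (1, -3, 4, 3).
Step 3: u_2 = a_2 − (2/19)·u_0 − (-1/7)·u_1 = (75/133, 195/133, 195/133, -90/133).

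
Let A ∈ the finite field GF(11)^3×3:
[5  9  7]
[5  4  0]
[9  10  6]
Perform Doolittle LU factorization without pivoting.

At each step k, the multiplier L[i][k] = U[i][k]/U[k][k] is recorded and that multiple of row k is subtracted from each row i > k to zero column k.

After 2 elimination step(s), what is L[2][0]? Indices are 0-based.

L[2][0] = 4

k=0: U[0][0]=5
  eliminate (1,0): mult=1, new row 1: (0, 6, 4); set L[1][0]=1
  eliminate (2,0): mult=4, new row 2: (0, 7, 0); set L[2][0]=4
k=1: U[1][1]=6
  eliminate (2,1): mult=3, new row 2: (0, 0, 10); set L[2][1]=3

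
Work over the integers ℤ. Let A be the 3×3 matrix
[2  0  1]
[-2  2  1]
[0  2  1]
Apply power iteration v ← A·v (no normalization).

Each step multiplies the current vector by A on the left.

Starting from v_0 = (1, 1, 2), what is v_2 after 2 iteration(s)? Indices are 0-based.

v_0 = (1, 1, 2).
v_1 = A·v_0 = (4, 2, 4).
v_2 = A·v_1 = (12, 0, 8).

v_2 = (12, 0, 8)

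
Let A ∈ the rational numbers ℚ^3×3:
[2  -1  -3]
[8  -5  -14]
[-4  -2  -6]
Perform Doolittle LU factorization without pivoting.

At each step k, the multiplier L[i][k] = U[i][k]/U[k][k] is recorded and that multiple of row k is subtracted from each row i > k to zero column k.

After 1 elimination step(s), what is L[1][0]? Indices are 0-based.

Step 1: pivot at (0,0) is 2.
  row1 ← row1 − (4)·row0  ⇒  L[1][0]=4, U row1=(0, -1, -2)
  row2 ← row2 − (-2)·row0  ⇒  L[2][0]=-2, U row2=(0, -4, -12)

L[1][0] = 4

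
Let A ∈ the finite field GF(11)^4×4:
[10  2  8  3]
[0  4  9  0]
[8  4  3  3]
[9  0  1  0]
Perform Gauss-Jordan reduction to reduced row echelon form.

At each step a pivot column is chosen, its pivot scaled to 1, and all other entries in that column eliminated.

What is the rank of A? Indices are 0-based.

[1] R0 /= 10  ⇒  (1, 9, 3, 8)
     R2 -= 8·R0  ⇒  (0, 9, 1, 5)
     R3 -= 9·R0  ⇒  (0, 7, 7, 5)
[2] R1 /= 4  ⇒  (0, 1, 5, 0)
     R0 -= 9·R1  ⇒  (1, 0, 2, 8)
     R2 -= 9·R1  ⇒  (0, 0, 0, 5)
     R3 -= 7·R1  ⇒  (0, 0, 5, 5)
[3] R2 <-> R3
[3] R2 /= 5  ⇒  (0, 0, 1, 1)
     R0 -= 2·R2  ⇒  (1, 0, 0, 6)
     R1 -= 5·R2  ⇒  (0, 1, 0, 6)
[4] R3 /= 5  ⇒  (0, 0, 0, 1)
     R0 -= 6·R3  ⇒  (1, 0, 0, 0)
     R1 -= 6·R3  ⇒  (0, 1, 0, 0)
     R2 -= 1·R3  ⇒  (0, 0, 1, 0)

rank = 4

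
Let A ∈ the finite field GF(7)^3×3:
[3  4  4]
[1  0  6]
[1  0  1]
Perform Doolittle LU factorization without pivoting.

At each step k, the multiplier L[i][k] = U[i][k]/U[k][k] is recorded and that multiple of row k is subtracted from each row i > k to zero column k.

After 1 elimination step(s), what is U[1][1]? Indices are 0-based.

U[1][1] = 1

Step 1: pivot at (0,0) is 3.
  row1 ← row1 − (5)·row0  ⇒  L[1][0]=5, U row1=(0, 1, 0)
  row2 ← row2 − (5)·row0  ⇒  L[2][0]=5, U row2=(0, 1, 2)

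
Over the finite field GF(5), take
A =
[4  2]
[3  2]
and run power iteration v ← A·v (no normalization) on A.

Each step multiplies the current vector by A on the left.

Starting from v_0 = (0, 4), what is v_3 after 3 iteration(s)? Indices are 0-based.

v_0 = (0, 4).
v_1 = A·v_0 = (3, 3).
v_2 = A·v_1 = (3, 0).
v_3 = A·v_2 = (2, 4).

v_3 = (2, 4)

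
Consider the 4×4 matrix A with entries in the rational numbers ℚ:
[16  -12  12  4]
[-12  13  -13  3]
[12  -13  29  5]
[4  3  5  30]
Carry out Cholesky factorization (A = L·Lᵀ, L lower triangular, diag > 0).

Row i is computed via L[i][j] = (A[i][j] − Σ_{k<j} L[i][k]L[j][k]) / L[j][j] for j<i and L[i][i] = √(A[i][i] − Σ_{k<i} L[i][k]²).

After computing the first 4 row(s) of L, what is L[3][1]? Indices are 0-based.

Step 1: L[0][0] = √(16) = 4.
  L[1][0] = (-12) / L[0][0] = -3.
Step 2: L[1][1] = √(4) = 2.
  L[2][0] = (12) / L[0][0] = 3.
  L[2][1] = (-4) / L[1][1] = -2.
Step 3: L[2][2] = √(16) = 4.
  L[3][0] = (4) / L[0][0] = 1.
  L[3][1] = (6) / L[1][1] = 3.
  L[3][2] = (8) / L[2][2] = 2.
Step 4: L[3][3] = √(16) = 4.

L[3][1] = 3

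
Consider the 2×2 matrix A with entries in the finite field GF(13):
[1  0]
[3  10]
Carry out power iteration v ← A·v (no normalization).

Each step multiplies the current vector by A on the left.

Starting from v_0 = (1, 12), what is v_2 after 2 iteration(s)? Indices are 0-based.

v_2 = (1, 11)

v_0 = (1, 12).
v_1 = A·v_0 = (1, 6).
v_2 = A·v_1 = (1, 11).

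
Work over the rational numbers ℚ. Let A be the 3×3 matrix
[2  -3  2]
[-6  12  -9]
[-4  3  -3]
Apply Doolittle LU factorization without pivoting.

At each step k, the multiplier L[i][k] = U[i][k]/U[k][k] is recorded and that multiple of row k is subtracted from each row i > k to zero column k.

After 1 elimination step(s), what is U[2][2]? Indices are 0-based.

k=0: U[0][0]=2
  eliminate (1,0): mult=-3, new row 1: (0, 3, -3); set L[1][0]=-3
  eliminate (2,0): mult=-2, new row 2: (0, -3, 1); set L[2][0]=-2

U[2][2] = 1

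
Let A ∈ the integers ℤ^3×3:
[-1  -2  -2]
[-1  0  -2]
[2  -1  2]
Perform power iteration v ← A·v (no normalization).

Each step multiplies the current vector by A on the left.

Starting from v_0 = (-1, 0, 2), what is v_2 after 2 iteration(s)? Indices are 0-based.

v_0 = (-1, 0, 2).
v_1 = A·v_0 = (-3, -3, 2).
v_2 = A·v_1 = (5, -1, 1).

v_2 = (5, -1, 1)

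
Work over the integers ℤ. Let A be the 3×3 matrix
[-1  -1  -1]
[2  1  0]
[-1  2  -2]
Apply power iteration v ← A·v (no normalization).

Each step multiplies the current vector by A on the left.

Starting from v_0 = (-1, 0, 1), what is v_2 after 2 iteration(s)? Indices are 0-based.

v_0 = (-1, 0, 1).
v_1 = A·v_0 = (0, -2, -1).
v_2 = A·v_1 = (3, -2, -2).

v_2 = (3, -2, -2)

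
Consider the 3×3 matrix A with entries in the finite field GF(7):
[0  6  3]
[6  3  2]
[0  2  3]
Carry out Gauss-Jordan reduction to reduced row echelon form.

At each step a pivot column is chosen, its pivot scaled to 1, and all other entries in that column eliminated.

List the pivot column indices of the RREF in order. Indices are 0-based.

pivot(0,0): swap R0↔R1
pivot(0,0)=6: scale R0 → (1, 4, 5)
pivot(1,1)=6: scale R1 → (0, 1, 4)
  clear (0,1): R0 −= (4)R1 → (1, 0, 3)
  clear (2,1): R2 −= (2)R1 → (0, 0, 2)
pivot(2,2)=2: scale R2 → (0, 0, 1)
  clear (0,2): R0 −= (3)R2 → (1, 0, 0)
  clear (1,2): R1 −= (4)R2 → (0, 1, 0)

pivot columns: 0, 1, 2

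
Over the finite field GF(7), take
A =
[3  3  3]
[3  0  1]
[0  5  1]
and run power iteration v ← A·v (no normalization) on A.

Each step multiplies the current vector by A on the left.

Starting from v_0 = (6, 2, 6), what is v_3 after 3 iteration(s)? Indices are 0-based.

v_0 = (6, 2, 6).
v_1 = A·v_0 = (0, 3, 2).
v_2 = A·v_1 = (1, 2, 3).
v_3 = A·v_2 = (4, 6, 6).

v_3 = (4, 6, 6)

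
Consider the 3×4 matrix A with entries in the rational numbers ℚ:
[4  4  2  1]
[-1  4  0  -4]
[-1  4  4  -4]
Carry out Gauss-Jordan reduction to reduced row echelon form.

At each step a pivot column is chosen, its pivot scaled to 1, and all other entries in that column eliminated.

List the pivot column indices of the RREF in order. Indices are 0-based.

pivot columns: 0, 1, 2

[1] R0 /= 4  ⇒  (1, 1, 1/2, 1/4)
     R1 -= -1·R0  ⇒  (0, 5, 1/2, -15/4)
     R2 -= -1·R0  ⇒  (0, 5, 9/2, -15/4)
[2] R1 /= 5  ⇒  (0, 1, 1/10, -3/4)
     R0 -= 1·R1  ⇒  (1, 0, 2/5, 1)
     R2 -= 5·R1  ⇒  (0, 0, 4, 0)
[3] R2 /= 4  ⇒  (0, 0, 1, 0)
     R0 -= 2/5·R2  ⇒  (1, 0, 0, 1)
     R1 -= 1/10·R2  ⇒  (0, 1, 0, -3/4)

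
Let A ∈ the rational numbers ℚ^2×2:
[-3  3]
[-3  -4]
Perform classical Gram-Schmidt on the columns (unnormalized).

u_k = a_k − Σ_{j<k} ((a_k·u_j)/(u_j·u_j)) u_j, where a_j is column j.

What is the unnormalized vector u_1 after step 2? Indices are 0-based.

u_1 = (7/2, -7/2)

Step 1: u_0 = a_0 = (-3, -3).
Step 2: u_1 = a_1 − (1/6)·u_0 = (7/2, -7/2).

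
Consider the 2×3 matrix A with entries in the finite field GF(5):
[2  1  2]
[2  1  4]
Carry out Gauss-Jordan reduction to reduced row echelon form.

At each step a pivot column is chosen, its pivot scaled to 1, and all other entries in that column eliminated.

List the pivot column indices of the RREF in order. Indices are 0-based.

pivot columns: 0, 2

step 1: normalize row 0 (÷2) = (1, 3, 1)
  row 1: subtract 2×row0 = (0, 0, 2)
skip col 1 (zero from row 1)
step 2: normalize row 1 (÷2) = (0, 0, 1)
  row 0: subtract 1×row1 = (1, 3, 0)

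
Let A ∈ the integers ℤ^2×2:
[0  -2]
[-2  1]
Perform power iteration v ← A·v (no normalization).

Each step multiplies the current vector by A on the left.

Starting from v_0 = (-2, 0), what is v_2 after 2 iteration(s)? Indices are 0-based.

v_0 = (-2, 0).
v_1 = A·v_0 = (0, 4).
v_2 = A·v_1 = (-8, 4).

v_2 = (-8, 4)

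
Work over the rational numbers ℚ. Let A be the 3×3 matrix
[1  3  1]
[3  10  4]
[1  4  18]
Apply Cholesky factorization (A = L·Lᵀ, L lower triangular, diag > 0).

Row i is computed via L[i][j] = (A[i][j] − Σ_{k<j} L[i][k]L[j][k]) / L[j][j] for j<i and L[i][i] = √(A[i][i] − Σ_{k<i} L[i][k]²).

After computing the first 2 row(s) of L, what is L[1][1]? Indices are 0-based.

L[1][1] = 1

Step 1: L[0][0] = √(1) = 1.
  L[1][0] = (3) / L[0][0] = 3.
Step 2: L[1][1] = √(1) = 1.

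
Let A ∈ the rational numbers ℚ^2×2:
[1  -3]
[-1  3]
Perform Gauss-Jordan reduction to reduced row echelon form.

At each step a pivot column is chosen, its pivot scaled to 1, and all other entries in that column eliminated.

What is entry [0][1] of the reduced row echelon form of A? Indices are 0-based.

[1] R0 /= 1  ⇒  (1, -3)
     R1 -= -1·R0  ⇒  (0, 0)
column 1 empty below row 1

M[0][1] = -3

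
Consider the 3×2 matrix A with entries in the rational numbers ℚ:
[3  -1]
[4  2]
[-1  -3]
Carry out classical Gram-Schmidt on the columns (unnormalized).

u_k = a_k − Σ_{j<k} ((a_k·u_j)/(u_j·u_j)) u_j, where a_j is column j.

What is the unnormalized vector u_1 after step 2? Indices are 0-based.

u_1 = (-25/13, 10/13, -35/13)

Step 1: u_0 = a_0 = (3, 4, -1).
Step 2: u_1 = a_1 − (4/13)·u_0 = (-25/13, 10/13, -35/13).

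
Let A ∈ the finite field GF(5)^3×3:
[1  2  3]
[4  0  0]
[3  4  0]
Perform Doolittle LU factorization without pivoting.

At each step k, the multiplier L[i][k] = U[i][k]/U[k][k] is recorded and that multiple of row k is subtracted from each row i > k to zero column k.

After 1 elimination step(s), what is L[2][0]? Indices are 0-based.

[col 0] pivot 1
  R1 -= 4*R0 → (0, 2, 3)  (L[1][0] := 4)
  R2 -= 3*R0 → (0, 3, 1)  (L[2][0] := 3)

L[2][0] = 3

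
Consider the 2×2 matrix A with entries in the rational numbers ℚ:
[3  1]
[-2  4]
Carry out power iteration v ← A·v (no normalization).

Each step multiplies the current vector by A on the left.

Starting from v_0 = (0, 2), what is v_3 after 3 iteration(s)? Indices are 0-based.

v_0 = (0, 2).
v_1 = A·v_0 = (2, 8).
v_2 = A·v_1 = (14, 28).
v_3 = A·v_2 = (70, 84).

v_3 = (70, 84)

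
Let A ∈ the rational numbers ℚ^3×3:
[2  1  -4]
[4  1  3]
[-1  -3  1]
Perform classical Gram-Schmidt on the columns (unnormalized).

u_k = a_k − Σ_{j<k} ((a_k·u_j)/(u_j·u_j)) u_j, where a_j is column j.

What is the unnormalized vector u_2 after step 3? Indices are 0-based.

u_2 = (-209/50, 19/10, -19/25)

Step 1: u_0 = a_0 = (2, 4, -1).
Step 2: u_1 = a_1 − (3/7)·u_0 = (1/7, -5/7, -18/7).
Step 3: u_2 = a_2 − (1/7)·u_0 − (-37/50)·u_1 = (-209/50, 19/10, -19/25).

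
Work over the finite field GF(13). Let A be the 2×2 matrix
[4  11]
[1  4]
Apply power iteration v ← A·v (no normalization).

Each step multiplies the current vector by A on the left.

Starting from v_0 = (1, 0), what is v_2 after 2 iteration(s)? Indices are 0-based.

v_0 = (1, 0).
v_1 = A·v_0 = (4, 1).
v_2 = A·v_1 = (1, 8).

v_2 = (1, 8)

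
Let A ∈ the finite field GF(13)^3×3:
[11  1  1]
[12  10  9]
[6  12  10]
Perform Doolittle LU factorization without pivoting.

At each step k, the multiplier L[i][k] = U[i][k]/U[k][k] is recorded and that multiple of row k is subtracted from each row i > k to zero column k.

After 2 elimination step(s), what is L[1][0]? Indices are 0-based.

L[1][0] = 7

[col 0] pivot 11
  R1 -= 7*R0 → (0, 3, 2)  (L[1][0] := 7)
  R2 -= 10*R0 → (0, 2, 0)  (L[2][0] := 10)
[col 1] pivot 3
  R2 -= 5*R1 → (0, 0, 3)  (L[2][1] := 5)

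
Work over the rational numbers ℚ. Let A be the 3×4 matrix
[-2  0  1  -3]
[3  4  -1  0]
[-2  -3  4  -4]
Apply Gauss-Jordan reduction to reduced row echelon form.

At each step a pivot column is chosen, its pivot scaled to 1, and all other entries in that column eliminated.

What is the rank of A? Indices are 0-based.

rank = 3

pivot(0,0)=-2: scale R0 → (1, 0, -1/2, 3/2)
  clear (1,0): R1 −= (3)R0 → (0, 4, 1/2, -9/2)
  clear (2,0): R2 −= (-2)R0 → (0, -3, 3, -1)
pivot(1,1)=4: scale R1 → (0, 1, 1/8, -9/8)
  clear (2,1): R2 −= (-3)R1 → (0, 0, 27/8, -35/8)
pivot(2,2)=27/8: scale R2 → (0, 0, 1, -35/27)
  clear (0,2): R0 −= (-1/2)R2 → (1, 0, 0, 23/27)
  clear (1,2): R1 −= (1/8)R2 → (0, 1, 0, -26/27)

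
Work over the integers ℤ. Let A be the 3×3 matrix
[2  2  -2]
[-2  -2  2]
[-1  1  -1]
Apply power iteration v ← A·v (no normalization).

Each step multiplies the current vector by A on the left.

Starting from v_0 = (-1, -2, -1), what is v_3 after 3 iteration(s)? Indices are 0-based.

v_0 = (-1, -2, -1).
v_1 = A·v_0 = (-4, 4, 0).
v_2 = A·v_1 = (0, 0, 8).
v_3 = A·v_2 = (-16, 16, -8).

v_3 = (-16, 16, -8)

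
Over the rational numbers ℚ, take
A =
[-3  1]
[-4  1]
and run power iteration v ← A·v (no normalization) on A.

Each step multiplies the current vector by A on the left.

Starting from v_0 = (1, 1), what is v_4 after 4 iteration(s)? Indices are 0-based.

v_0 = (1, 1).
v_1 = A·v_0 = (-2, -3).
v_2 = A·v_1 = (3, 5).
v_3 = A·v_2 = (-4, -7).
v_4 = A·v_3 = (5, 9).

v_4 = (5, 9)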